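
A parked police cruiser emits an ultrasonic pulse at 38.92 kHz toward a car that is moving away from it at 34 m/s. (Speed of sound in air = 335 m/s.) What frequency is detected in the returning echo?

31.7 kHz

The car first receives the wave as a moving observer: f₁ = f₀ · (v − u)/v = 38.92 × (335 − 34)/335 ≈ 35.0 kHz.
The reflection then acts as a moving source: f₂ = f₁ · v/(v + u) ≈ 31.7 kHz.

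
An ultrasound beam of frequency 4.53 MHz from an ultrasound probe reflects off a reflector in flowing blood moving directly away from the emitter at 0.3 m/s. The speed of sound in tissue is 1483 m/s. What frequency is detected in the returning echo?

At the reflector in flowing blood (a moving observer), f₁ = f₀ · (v − u)/v = 4.53 × 1482.7/1483 ≈ 4.529 MHz.
On reflection it acts as a source moving away from the stationary detector: f₂ = f₁ · v/(v + u) = 4.529 × 1483/1483.3 ≈ 4.528 MHz.

4.528 MHz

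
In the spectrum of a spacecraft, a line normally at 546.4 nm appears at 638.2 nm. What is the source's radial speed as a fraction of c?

λ'/λ₀ = 1.1680 > 1 (redshift), so the source is receding.
λ'/λ₀ = √((1 + β)/(1 − β)) for a receding source ⇒ β = (r² − 1)/(r² + 1) with r = λ'/λ₀.
β = (1.3642 − 1)/(1.3642 + 1) ≈ 0.154.

0.154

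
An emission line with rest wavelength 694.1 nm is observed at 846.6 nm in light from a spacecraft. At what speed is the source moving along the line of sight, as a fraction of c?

0.196

λ'/λ₀ = 1.2197 > 1 (redshift), so the source is receding.
λ'/λ₀ = √((1 + β)/(1 − β)) for a receding source ⇒ β = (r² − 1)/(r² + 1) with r = λ'/λ₀.
β = (1.4877 − 1)/(1.4877 + 1) ≈ 0.196.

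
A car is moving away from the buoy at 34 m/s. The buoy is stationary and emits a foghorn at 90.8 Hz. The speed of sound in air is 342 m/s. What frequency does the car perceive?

Only the observer moves, away from the source, so f' = f · (v − v_o)/v.
f' = 90.8 × (342 − 34)/342 = 90.8 × 308/342 ≈ 82 Hz.

82 Hz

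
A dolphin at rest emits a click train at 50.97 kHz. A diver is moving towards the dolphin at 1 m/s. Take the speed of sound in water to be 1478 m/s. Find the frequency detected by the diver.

51.0 kHz

Moving observer, stationary source: f' = f · (v + v_o)/v.
f' = 50.97 × (1478 + 1)/1478 = 50.97 × 1479/1478 ≈ 51.0 kHz.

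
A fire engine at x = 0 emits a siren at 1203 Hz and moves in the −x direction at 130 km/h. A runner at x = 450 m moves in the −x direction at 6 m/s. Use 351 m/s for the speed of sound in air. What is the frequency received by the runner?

1109 Hz

130 km/h = 36.11 m/s.
The observer lies on the +x side, so the source is heading away from the observer and the observer is heading toward the source.
With source receding and observer approaching, f' = f · (v + v_o)/(v + v_s).
f' = 1203 × (351 + 6)/(351 + 36.11) = 1203 × 357/387.11 ≈ 1109 Hz.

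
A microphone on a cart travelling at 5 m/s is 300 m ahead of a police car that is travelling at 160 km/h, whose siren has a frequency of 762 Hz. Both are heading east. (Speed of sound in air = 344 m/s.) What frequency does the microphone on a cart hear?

862 Hz

160 km/h = 44.44 m/s.
The microphone on a cart is ahead, so the police car is moving toward it while the microphone on a cart is moving away from the police car.
General Doppler shift: f' = f · (v − v_o)/(v − v_s).
f' = 762 × (344 − 5)/(344 − 44.44) = 762 × 339/299.56 ≈ 862 Hz.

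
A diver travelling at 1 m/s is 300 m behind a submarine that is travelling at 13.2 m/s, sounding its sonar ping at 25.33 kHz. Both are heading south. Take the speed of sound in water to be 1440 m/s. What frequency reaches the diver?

25.1 kHz

The diver is behind, so the submarine is moving away from it while the diver is moving toward the submarine.
With source receding and observer approaching, f' = f · (v + v_o)/(v + v_s).
f' = 25.33 × (1440 + 1)/(1440 + 13.2) = 25.33 × 1441/1453.2 ≈ 25.1 kHz.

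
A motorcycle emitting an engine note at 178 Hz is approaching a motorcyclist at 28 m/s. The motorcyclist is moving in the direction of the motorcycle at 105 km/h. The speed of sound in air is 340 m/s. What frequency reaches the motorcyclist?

105 km/h = 29.17 m/s.
With source approaching and observer approaching, f' = f · (v + v_o)/(v − v_s).
f' = 178 × (340 + 29.17)/(340 − 28) = 178 × 369.17/312 ≈ 211 Hz.

211 Hz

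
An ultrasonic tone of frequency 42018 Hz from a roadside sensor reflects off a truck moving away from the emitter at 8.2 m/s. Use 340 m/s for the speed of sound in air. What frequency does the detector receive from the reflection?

The truck first receives the wave as a moving observer: f₁ = f₀ · (v − u)/v = 42018 × (340 − 8.2)/340 ≈ 41005 Hz.
The reflection then acts as a moving source: f₂ = f₁ · v/(v + u) ≈ 40039 Hz.
Equivalently f₂ = f₀ · (v − u)/(v + u).

40039 Hz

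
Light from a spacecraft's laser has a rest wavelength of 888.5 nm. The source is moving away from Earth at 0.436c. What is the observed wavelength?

Relativistic Doppler for wavelength: λ' = λ₀ · √((1 + β)/(1 − β)).
λ' = 888.5 × √(1.4360/0.5640) = 888.5 × 1.59565 ≈ 1417.7 nm.

1417.7 nm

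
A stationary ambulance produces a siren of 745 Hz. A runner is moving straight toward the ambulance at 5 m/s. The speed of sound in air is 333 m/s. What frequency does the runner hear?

Moving observer, stationary source: f' = f · (v + v_o)/v.
f' = 745 × (333 + 5)/333 = 745 × 338/333 ≈ 756 Hz.

756 Hz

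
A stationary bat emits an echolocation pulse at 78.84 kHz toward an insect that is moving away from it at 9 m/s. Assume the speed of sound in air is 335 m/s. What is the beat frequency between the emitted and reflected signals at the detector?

4125 Hz

At the insect (a moving observer), f₁ = f₀ · (v − u)/v = 78.84 × 326/335 ≈ 76.72 kHz.
On reflection it acts as a source moving away from the stationary detector: f₂ = f₁ · v/(v + u) = 76.72 × 335/344 ≈ 74.71 kHz.
Beat frequency (with f₀ = 78840 Hz): |f₂ − f₀| = 2u·f₀/(v + u) = 2 × 9 × 78840/344 ≈ 4125 Hz.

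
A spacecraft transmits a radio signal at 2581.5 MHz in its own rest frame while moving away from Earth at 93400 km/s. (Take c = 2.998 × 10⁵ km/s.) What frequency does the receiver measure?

β = v/c = 93400/299800 = 0.3115.
Relativistic Doppler for frequency: f' = f₀ · √((1 − β)/(1 + β)).
f' = 2581.5 × √(0.6885/1.3115) = 2581.5 × 0.72452 ≈ 1870.3 MHz.

1870.3 MHz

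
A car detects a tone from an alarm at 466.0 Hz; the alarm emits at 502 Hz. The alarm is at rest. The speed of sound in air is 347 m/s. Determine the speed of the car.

f' < f, so the car is receding.
f' = f · (v − v_o)/v ⇒ v_o = v · |f'/f − 1|.
v_o = 347 × |466.0/502 − 1| = 347 × 0.07171 ≈ 24.9 m/s.

24.9 m/s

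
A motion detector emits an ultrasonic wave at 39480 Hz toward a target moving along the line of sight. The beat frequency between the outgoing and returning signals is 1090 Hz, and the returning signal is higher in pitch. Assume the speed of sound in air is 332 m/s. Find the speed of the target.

4.5 m/s

Double Doppler shift off a moving reflector: f₂ = f₀ · (v + u)/(v − u) (u > 0 toward emitter).
Returning signal is higher, so f₂ = f₀ + Δf = 39480 + 1090 = 40570 Hz.
Rearranging, u = v · (f₂ − f₀)/(f₂ + f₀) = 332 × 1090/80050 ≈ 4.5 m/s.
So the target is moving at 4.5 m/s toward the emitter.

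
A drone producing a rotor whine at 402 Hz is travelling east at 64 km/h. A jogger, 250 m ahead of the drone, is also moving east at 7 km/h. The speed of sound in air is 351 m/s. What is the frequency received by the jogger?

64 km/h = 17.78 m/s; 7 km/h = 1.944 m/s.
The jogger is ahead, so the drone is moving toward it while the jogger is moving away from the drone.
General Doppler shift: f' = f · (v − v_o)/(v − v_s).
f' = 402 × (351 − 1.944)/(351 − 17.78) = 402 × 349.06/333.22 ≈ 421 Hz.

421 Hz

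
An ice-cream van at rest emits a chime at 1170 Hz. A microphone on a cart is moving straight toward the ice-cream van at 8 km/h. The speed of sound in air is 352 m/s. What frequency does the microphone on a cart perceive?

1177 Hz

8 km/h = 2.222 m/s.
Only the observer moves, toward the source, so f' = f · (v + v_o)/v.
f' = 1170 × (352 + 2.222)/352 = 1170 × 354.22/352 ≈ 1177 Hz.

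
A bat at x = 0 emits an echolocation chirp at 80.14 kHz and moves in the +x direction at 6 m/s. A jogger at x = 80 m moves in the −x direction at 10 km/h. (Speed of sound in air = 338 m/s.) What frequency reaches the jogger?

10 km/h = 2.778 m/s.
The observer lies on the +x side, so the source is heading toward the observer and the observer is heading toward the source.
With source approaching and observer approaching, f' = f · (v + v_o)/(v − v_s).
f' = 80.14 × (338 + 2.778)/(338 − 6) = 80.14 × 340.78/332 ≈ 82.3 kHz.

82.3 kHz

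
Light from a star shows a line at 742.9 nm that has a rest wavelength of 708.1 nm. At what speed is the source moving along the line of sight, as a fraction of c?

0.048c

λ'/λ₀ = 1.0491 > 1 (redshift), so the source is receding.
λ'/λ₀ = √((1 + β)/(1 − β)) for a receding source ⇒ β = (r² − 1)/(r² + 1) with r = λ'/λ₀.
β = (1.1007 − 1)/(1.1007 + 1) ≈ 0.048.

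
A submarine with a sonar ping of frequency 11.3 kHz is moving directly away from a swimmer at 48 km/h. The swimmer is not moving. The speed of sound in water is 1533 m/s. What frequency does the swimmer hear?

48 km/h = 13.33 m/s.
With the source moving away from a stationary observer, f' = f · v/(v + v_s).
f' = 11.3 × 1533/(1533 + 13.33) = 11.3 × 1533/1546 ≈ 11.20 kHz.

11.20 kHz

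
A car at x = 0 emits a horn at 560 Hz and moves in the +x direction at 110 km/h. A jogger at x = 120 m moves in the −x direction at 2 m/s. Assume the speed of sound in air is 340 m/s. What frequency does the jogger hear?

619 Hz

110 km/h = 30.56 m/s.
The observer lies on the +x side, so the source is heading toward the observer and the observer is heading toward the source.
Both move, so f' = f · (v + v_o)/(v − v_s).
f' = 560 × (340 + 2)/(340 − 30.56) = 560 × 342/309.44 ≈ 619 Hz.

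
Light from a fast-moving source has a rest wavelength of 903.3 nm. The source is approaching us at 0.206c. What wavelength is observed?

732.9 nm

Relativistic Doppler for wavelength: λ' = λ₀ · √((1 − β)/(1 + β)).
λ' = 903.3 × √(0.7940/1.2060) = 903.3 × 0.81140 ≈ 732.9 nm.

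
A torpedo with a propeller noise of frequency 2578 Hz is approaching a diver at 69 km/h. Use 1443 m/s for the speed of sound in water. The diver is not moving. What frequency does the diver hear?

2613 Hz

69 km/h = 19.17 m/s.
Moving source, stationary observer: f' = f · v/(v − v_s) since the source is approaching.
f' = 2578 × 1443/(1443 − 19.17) = 2578 × 1443/1424 ≈ 2613 Hz.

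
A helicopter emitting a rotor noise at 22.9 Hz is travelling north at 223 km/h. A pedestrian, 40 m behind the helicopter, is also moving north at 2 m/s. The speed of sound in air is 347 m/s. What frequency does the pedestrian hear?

223 km/h = 61.94 m/s.
The pedestrian is behind, so the helicopter is moving away from it while the pedestrian is moving toward the helicopter.
Both move, so f' = f · (v + v_o)/(v + v_s).
f' = 22.9 × (347 + 2)/(347 + 61.94) = 22.9 × 349/408.94 ≈ 19.5 Hz.

19.5 Hz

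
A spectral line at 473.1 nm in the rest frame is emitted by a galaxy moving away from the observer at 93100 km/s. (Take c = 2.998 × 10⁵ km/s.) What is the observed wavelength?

β = v/c = 93100/299800 = 0.3105.
Relativistic Doppler for wavelength: λ' = λ₀ · √((1 + β)/(1 − β)).
λ' = 473.1 × √(1.3105/0.6895) = 473.1 × 1.37870 ≈ 652.3 nm.

652.3 nm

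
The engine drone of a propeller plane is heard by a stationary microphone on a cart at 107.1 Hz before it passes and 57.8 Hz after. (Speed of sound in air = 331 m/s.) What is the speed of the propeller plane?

f₁/f₂ = (v + v_s)/(v − v_s), so v_s = v · (f₁ − f₂)/(f₁ + f₂).
v_s = 331 × (107.1 − 57.8)/(107.1 + 57.8) = 331 × 49.3/164.9 ≈ 99 m/s.

99 m/s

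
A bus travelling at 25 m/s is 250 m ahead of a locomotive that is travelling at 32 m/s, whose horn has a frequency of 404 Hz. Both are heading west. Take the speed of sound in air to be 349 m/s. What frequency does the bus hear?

413 Hz

The bus is ahead, so the locomotive is moving toward it while the bus is moving away from the locomotive.
Both move, so f' = f · (v − v_o)/(v − v_s).
f' = 404 × (349 − 25)/(349 − 32) = 404 × 324/317 ≈ 413 Hz.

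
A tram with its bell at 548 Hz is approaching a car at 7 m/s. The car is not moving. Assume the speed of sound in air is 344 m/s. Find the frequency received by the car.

With the source moving toward a stationary observer, f' = f · v/(v − v_s).
f' = 548 × 344/(344 − 7) = 548 × 344/337 ≈ 559 Hz.

559 Hz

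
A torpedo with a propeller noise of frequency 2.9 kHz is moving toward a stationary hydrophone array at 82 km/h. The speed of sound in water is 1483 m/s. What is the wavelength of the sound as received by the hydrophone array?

82 km/h = 22.78 m/s.
With the source moving toward a stationary observer, f' = f · v/(v − v_s).
f' = 2.9 × 1483/(1483 − 22.78) ≈ 2.95 kHz.
λ' = v/f' = 1483/2945.24 ≈ 50.4 cm.

50.4 cm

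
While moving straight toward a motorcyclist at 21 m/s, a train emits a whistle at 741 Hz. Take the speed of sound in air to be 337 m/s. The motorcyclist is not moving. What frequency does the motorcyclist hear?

Moving source, stationary observer: f' = f · v/(v − v_s) since the source is approaching.
f' = 741 × 337/(337 − 21) = 741 × 337/316 ≈ 790 Hz.

790 Hz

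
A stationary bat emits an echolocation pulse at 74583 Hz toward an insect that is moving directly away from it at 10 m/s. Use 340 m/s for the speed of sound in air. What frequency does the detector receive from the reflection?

At the insect (a moving observer), f₁ = f₀ · (v − u)/v = 74583 × 330/340 ≈ 72389 Hz.
On reflection it acts as a source moving away from the stationary detector: f₂ = f₁ · v/(v + u) = 72389 × 340/350 ≈ 70321 Hz.
Equivalently f₂ = f₀ · (v − u)/(v + u).

70321 Hz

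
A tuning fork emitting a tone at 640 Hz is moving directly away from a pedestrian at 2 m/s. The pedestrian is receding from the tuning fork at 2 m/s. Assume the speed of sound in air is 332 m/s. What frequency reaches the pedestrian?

632 Hz

Both move, so f' = f · (v − v_o)/(v + v_s).
f' = 640 × (332 − 2)/(332 + 2) = 640 × 330/334 ≈ 632 Hz.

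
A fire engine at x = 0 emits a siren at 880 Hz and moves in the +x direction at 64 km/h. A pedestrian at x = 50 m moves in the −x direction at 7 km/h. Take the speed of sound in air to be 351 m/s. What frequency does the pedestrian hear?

64 km/h = 17.78 m/s; 7 km/h = 1.944 m/s.
The observer lies on the +x side, so the source is heading toward the observer and the observer is heading toward the source.
General Doppler shift: f' = f · (v + v_o)/(v − v_s).
f' = 880 × (351 + 1.944)/(351 − 17.78) = 880 × 352.94/333.22 ≈ 932 Hz.

932 Hz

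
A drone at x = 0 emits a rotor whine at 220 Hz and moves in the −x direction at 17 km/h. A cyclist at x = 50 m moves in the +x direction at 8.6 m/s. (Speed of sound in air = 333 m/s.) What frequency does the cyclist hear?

211 Hz

17 km/h = 4.722 m/s.
The observer lies on the +x side, so the source is heading away from the observer and the observer is heading away from the source.
With source receding and observer receding, f' = f · (v − v_o)/(v + v_s).
f' = 220 × (333 − 8.6)/(333 + 4.722) = 220 × 324.4/337.72 ≈ 211 Hz.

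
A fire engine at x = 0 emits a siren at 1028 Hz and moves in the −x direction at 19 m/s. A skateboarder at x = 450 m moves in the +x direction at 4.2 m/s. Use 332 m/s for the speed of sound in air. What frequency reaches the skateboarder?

960 Hz

The observer lies on the +x side, so the source is heading away from the observer and the observer is heading away from the source.
Both move, so f' = f · (v − v_o)/(v + v_s).
f' = 1028 × (332 − 4.2)/(332 + 19) = 1028 × 327.8/351 ≈ 960 Hz.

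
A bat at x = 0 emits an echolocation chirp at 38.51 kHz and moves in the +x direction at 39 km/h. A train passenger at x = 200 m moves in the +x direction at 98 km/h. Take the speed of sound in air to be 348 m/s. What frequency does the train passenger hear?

39 km/h = 10.83 m/s; 98 km/h = 27.22 m/s.
The observer lies on the +x side, so the source is heading toward the observer and the observer is heading away from the source.
Both move, so f' = f · (v − v_o)/(v − v_s).
f' = 38.51 × (348 − 27.22)/(348 − 10.83) = 38.51 × 320.78/337.17 ≈ 36.6 kHz.

36.6 kHz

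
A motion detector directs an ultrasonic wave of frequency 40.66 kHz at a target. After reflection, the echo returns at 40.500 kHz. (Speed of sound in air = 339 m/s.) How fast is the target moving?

Double Doppler shift off a moving reflector: f₂ = f₀ · (v + u)/(v − u) (u > 0 toward emitter).
Rearranging, u = v · (f₂ − f₀)/(f₂ + f₀) = 339 × -0.160/81.160 ≈ -0.67 m/s.
So the target is moving at 0.67 m/s away from the emitter.

0.67 m/s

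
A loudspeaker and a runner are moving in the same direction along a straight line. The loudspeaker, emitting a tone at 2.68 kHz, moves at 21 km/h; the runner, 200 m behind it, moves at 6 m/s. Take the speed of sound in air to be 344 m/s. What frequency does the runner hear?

2.68 kHz

21 km/h = 5.833 m/s.
The runner is behind, so the loudspeaker is moving away from it while the runner is moving toward the loudspeaker.
Both move, so f' = f · (v + v_o)/(v + v_s).
f' = 2.68 × (344 + 6)/(344 + 5.833) = 2.68 × 350/349.83 ≈ 2.68 kHz.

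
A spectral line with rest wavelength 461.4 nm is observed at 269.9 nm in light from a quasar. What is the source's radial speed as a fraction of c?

0.490c

λ'/λ₀ = 0.5850 < 1 (blueshift), so the source is approaching.
λ'/λ₀ = √((1 − β)/(1 + β)) for an approaching source ⇒ β = (1 − r²)/(1 + r²) with r = λ'/λ₀.
β = (1 − 0.3422)/(1 + 0.3422) ≈ 0.490.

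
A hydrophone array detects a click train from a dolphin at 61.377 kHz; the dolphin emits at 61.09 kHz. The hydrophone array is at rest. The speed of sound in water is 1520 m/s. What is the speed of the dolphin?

7.1 m/s

f' > f, so the dolphin is approaching.
f' = f · v/(v − v_s) ⇒ v_s = v · |1 − f/f'|.
v_s = 1520 × |1 − 61.09/61.377| = 1520 × 0.004676 ≈ 7.1 m/s.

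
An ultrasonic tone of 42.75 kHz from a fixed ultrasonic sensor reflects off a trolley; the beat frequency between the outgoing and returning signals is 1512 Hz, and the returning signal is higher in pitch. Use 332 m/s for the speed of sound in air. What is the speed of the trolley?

Double Doppler shift off a moving reflector: f₂ = f₀ · (v + u)/(v − u) (u > 0 toward emitter).
Returning signal is higher, so f₂ = f₀ + Δf = 42750 + 1512 = 44262 Hz.
Rearranging, u = v · (f₂ − f₀)/(f₂ + f₀) = 332 × 1512/87012 ≈ 5.8 m/s.
So the trolley is moving at 5.8 m/s toward the emitter.

5.8 m/s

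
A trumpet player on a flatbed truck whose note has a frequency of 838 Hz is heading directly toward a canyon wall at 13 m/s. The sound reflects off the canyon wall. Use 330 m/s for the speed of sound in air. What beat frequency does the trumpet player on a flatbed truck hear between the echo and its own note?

69 Hz

The canyon wall receives the sound from a moving source: f₁ = f₀ · v/(v − v_e) = 838 × 330/317 ≈ 872.4 Hz.
On the return leg the trumpet player on a flatbed truck is a moving observer: f₂ = f₁ · (v + v_e)/v = 872.4 × 343/330 ≈ 906.7 Hz.
Beat against the emitted tone: |f₂ − f₀| = 2v_e·f₀/(v − v_e) = 2 × 13 × 838/317 ≈ 69 Hz.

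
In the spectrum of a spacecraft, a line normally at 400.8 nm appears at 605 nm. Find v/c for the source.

λ'/λ₀ = 1.5095 > 1 (redshift), so the source is receding.
λ'/λ₀ = √((1 + β)/(1 − β)) for a receding source ⇒ β = (r² − 1)/(r² + 1) with r = λ'/λ₀.
β = (2.2785 − 1)/(2.2785 + 1) ≈ 0.390.

0.390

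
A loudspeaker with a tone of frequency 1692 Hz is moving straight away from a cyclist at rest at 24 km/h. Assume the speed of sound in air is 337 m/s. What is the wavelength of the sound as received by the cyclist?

24 km/h = 6.667 m/s.
With the source moving away from a stationary observer, f' = f · v/(v + v_s).
f' = 1692 × 337/(337 + 6.667) ≈ 1659 Hz.
λ' = v/f' = 337/1659.18 ≈ 20.3 cm.

20.3 cm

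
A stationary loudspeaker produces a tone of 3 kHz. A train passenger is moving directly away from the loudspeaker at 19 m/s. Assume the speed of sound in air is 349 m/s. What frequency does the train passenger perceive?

2.84 kHz

Only the observer moves, away from the source, so f' = f · (v − v_o)/v.
f' = 3 × (349 − 19)/349 = 3 × 330/349 ≈ 2.84 kHz.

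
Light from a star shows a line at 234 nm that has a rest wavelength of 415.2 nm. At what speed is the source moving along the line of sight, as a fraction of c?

0.518c

λ'/λ₀ = 0.5636 < 1 (blueshift), so the source is approaching.
λ'/λ₀ = √((1 − β)/(1 + β)) for an approaching source ⇒ β = (1 − r²)/(1 + r²) with r = λ'/λ₀.
β = (1 − 0.3176)/(1 + 0.3176) ≈ 0.518.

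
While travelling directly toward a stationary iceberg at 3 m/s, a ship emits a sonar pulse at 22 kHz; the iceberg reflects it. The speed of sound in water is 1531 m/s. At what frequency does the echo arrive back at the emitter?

22.1 kHz

The iceberg receives the sound from a moving source: f₁ = f₀ · v/(v − v_e) = 22 × 1531/1528 ≈ 22.0 kHz.
On the return leg the ship is a moving observer: f₂ = f₁ · (v + v_e)/v = 22.0 × 1534/1531 ≈ 22.1 kHz.
Equivalently f₂ = f₀ · (v + v_e)/(v − v_e).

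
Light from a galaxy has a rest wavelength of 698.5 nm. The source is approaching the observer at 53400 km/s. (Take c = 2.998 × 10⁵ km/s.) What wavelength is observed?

β = v/c = 53400/299800 = 0.1781.
Relativistic Doppler for wavelength: λ' = λ₀ · √((1 − β)/(1 + β)).
λ' = 698.5 × √(0.8219/1.1781) = 698.5 × 0.83524 ≈ 583.4 nm.

583.4 nm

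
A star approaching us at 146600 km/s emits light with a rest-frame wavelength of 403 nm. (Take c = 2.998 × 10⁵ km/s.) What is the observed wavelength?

β = v/c = 146600/299800 = 0.4890.
Relativistic Doppler for wavelength: λ' = λ₀ · √((1 − β)/(1 + β)).
λ' = 403 × √(0.5110/1.4890) = 403 × 0.58582 ≈ 236.1 nm.

236.1 nm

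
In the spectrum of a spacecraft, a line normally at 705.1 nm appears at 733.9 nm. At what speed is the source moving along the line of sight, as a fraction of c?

0.040c

λ'/λ₀ = 1.0408 > 1 (redshift), so the source is receding.
λ'/λ₀ = √((1 + β)/(1 − β)) for a receding source ⇒ β = (r² − 1)/(r² + 1) with r = λ'/λ₀.
β = (1.0834 − 1)/(1.0834 + 1) ≈ 0.040.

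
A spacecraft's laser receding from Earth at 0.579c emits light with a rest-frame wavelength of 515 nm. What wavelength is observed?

997.4 nm

Relativistic Doppler for wavelength: λ' = λ₀ · √((1 + β)/(1 − β)).
λ' = 515 × √(1.5790/0.4210) = 515 × 1.93664 ≈ 997.4 nm.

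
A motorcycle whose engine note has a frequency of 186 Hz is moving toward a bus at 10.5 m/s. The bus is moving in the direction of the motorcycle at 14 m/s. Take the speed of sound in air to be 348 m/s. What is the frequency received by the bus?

With source approaching and observer approaching, f' = f · (v + v_o)/(v − v_s).
f' = 186 × (348 + 14)/(348 − 10.5) = 186 × 362/337.5 ≈ 200 Hz.

200 Hz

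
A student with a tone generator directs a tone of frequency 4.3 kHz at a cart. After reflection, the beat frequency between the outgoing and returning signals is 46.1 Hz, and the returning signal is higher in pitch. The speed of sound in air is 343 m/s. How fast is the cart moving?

Double Doppler shift off a moving reflector: f₂ = f₀ · (v + u)/(v − u) (u > 0 toward emitter).
Returning signal is higher, so f₂ = f₀ + Δf = 4300 + 46.1 = 4346.1 Hz.
Rearranging, u = v · (f₂ − f₀)/(f₂ + f₀) = 343 × 46.1/8646.1 ≈ 1.83 m/s.
So the cart is moving at 1.83 m/s toward the emitter.

1.83 m/s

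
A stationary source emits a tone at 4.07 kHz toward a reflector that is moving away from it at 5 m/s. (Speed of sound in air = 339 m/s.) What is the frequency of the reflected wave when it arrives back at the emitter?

3.95 kHz

The reflector first receives the wave as a moving observer: f₁ = f₀ · (v − u)/v = 4.07 × (339 − 5)/339 ≈ 4.01 kHz.
The reflection then acts as a moving source: f₂ = f₁ · v/(v + u) ≈ 3.95 kHz.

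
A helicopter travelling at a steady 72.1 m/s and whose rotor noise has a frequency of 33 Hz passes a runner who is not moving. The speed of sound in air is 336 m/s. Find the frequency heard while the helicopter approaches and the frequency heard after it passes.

Approaching: f₁ = f · v/(v − v_s) = 33 × 336/263.9 ≈ 42.0 Hz.
Receding: f₂ = f · v/(v + v_s) = 33 × 336/408.1 ≈ 27.2 Hz.

42.0 Hz approaching; 27.2 Hz receding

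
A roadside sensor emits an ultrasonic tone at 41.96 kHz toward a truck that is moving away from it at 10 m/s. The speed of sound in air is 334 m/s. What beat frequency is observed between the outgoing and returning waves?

The truck first receives the wave as a moving observer: f₁ = f₀ · (v − u)/v = 41.96 × (334 − 10)/334 ≈ 40.70 kHz.
The reflection then acts as a moving source: f₂ = f₁ · v/(v + u) ≈ 39.52 kHz.
Equivalently f₂ = f₀ · (v − u)/(v + u).
Beat frequency (with f₀ = 41960 Hz): |f₂ − f₀| = 2u·f₀/(v + u) = 2 × 10 × 41960/344 ≈ 2440 Hz.

2440 Hz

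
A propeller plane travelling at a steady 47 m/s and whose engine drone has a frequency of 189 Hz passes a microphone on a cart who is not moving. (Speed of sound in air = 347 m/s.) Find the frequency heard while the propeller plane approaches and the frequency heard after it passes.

219 Hz approaching; 166 Hz receding

Approaching: f₁ = f · v/(v − v_s) = 189 × 347/300 ≈ 219 Hz.
Receding: f₂ = f · v/(v + v_s) = 189 × 347/394 ≈ 166 Hz.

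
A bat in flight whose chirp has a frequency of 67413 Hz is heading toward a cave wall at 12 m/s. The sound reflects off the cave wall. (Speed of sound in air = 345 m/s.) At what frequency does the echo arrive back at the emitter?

The cave wall receives the sound from a moving source: f₁ = f₀ · v/(v − v_e) = 67413 × 345/333 ≈ 69842 Hz.
On the return leg the bat in flight is a moving observer: f₂ = f₁ · (v + v_e)/v = 69842 × 357/345 ≈ 72272 Hz.
Equivalently f₂ = f₀ · (v + v_e)/(v − v_e).

72272 Hz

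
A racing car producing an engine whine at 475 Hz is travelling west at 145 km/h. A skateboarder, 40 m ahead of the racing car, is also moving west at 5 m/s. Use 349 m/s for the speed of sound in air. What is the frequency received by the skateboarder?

145 km/h = 40.28 m/s.
The skateboarder is ahead, so the racing car is moving toward it while the skateboarder is moving away from the racing car.
Both move, so f' = f · (v − v_o)/(v − v_s).
f' = 475 × (349 − 5)/(349 − 40.28) = 475 × 344/308.72 ≈ 529 Hz.

529 Hz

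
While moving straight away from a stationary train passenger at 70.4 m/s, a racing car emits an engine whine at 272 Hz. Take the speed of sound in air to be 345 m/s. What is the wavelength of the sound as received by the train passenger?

1.53 m

Only the source moves, away from the listener, so f' = f · v/(v + v_s).
f' = 272 × 345/(345 + 70.4) ≈ 226 Hz.
λ' = v/f' = 345/225.903 ≈ 1.53 m.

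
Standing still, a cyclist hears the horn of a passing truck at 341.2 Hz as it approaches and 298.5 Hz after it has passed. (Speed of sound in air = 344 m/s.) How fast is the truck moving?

23.0 m/s

f₁/f₂ = (v + v_s)/(v − v_s), so v_s = v · (f₁ − f₂)/(f₁ + f₂).
v_s = 344 × (341.2 − 298.5)/(341.2 + 298.5) = 344 × 42.7/639.7 ≈ 23.0 m/s.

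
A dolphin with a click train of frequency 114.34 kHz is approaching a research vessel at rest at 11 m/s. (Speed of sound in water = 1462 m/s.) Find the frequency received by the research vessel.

Moving source, stationary observer: f' = f · v/(v − v_s) since the source is approaching.
f' = 114.34 × 1462/(1462 − 11) = 114.34 × 1462/1451 ≈ 115.2 kHz.

115.2 kHz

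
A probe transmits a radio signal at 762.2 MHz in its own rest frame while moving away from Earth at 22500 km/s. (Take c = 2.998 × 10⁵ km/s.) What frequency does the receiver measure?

β = v/c = 22500/299800 = 0.0751.
Relativistic Doppler for frequency: f' = f₀ · √((1 − β)/(1 + β)).
f' = 762.2 × √(0.9249/1.0751) = 762.2 × 0.92757 ≈ 707.0 MHz.

707.0 MHz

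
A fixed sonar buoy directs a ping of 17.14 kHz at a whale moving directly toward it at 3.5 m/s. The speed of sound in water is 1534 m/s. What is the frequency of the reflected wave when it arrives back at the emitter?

17.22 kHz

The whale first receives the wave as a moving observer: f₁ = f₀ · (v + u)/v = 17.14 × (1534 + 3.5)/1534 ≈ 17.18 kHz.
On reflection it acts as a source moving toward the stationary detector: f₂ = f₁ · v/(v − u) = 17.18 × 1534/1530.5 ≈ 17.22 kHz.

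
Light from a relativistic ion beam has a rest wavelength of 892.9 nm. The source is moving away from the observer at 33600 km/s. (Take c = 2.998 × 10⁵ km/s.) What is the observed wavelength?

β = v/c = 33600/299800 = 0.1121.
Relativistic Doppler for wavelength: λ' = λ₀ · √((1 + β)/(1 − β)).
λ' = 892.9 × √(1.1121/0.8879) = 892.9 × 1.11913 ≈ 999.3 nm.

999.3 nm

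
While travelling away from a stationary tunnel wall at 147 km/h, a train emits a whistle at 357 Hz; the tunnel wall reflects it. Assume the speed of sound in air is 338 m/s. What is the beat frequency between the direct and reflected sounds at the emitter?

77 Hz

147 km/h = 40.83 m/s.
The tunnel wall receives the sound from a moving source: f₁ = f₀ · v/(v + v_e) = 357 × 338/378.83 ≈ 318.5 Hz.
On the return leg the train is a moving observer: f₂ = f₁ · (v − v_e)/v = 318.5 × 297.17/338 ≈ 280.0 Hz.
Equivalently f₂ = f₀ · (v − v_e)/(v + v_e).
Beat against the emitted tone: |f₂ − f₀| = 2v_e·f₀/(v + v_e) = 2 × 40.83 × 357/378.83 ≈ 77 Hz.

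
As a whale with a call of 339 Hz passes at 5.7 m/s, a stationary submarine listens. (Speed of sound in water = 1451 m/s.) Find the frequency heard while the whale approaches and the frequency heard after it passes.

340 Hz approaching; 338 Hz receding

Approaching: f₁ = f · v/(v − v_s) = 339 × 1451/1445.3 ≈ 340 Hz.
Receding: f₂ = f · v/(v + v_s) = 339 × 1451/1456.7 ≈ 338 Hz.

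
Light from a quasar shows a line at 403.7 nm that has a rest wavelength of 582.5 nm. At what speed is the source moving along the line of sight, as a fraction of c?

0.351c

λ'/λ₀ = 0.6930 < 1 (blueshift), so the source is approaching.
λ'/λ₀ = √((1 − β)/(1 + β)) for an approaching source ⇒ β = (1 − r²)/(1 + r²) with r = λ'/λ₀.
β = (1 − 0.4803)/(1 + 0.4803) ≈ 0.351.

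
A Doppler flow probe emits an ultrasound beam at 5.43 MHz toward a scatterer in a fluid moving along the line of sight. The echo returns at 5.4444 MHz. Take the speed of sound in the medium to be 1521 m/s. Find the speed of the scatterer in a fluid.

Double Doppler shift off a moving reflector: f₂ = f₀ · (v + u)/(v − u) (u > 0 toward emitter).
Rearranging, u = v · (f₂ − f₀)/(f₂ + f₀) = 1521 × 0.0144/10.8744 ≈ 2.01 m/s.
So the scatterer in a fluid is moving at 2.01 m/s toward the emitter.

2.01 m/s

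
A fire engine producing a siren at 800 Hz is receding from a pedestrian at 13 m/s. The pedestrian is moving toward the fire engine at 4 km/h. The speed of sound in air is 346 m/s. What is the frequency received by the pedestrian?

774 Hz

4 km/h = 1.111 m/s.
General Doppler shift: f' = f · (v + v_o)/(v + v_s).
f' = 800 × (346 + 1.111)/(346 + 13) = 800 × 347.11/359 ≈ 774 Hz.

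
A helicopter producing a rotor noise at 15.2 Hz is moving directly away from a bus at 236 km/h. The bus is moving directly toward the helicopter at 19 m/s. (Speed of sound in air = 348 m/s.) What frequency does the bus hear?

13.5 Hz

236 km/h = 65.56 m/s.
Both move, so f' = f · (v + v_o)/(v + v_s).
f' = 15.2 × (348 + 19)/(348 + 65.56) = 15.2 × 367/413.56 ≈ 13.5 Hz.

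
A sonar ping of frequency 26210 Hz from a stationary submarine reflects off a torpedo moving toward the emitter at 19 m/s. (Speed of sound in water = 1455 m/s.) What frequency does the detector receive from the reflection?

26904 Hz

The torpedo first receives the wave as a moving observer: f₁ = f₀ · (v + u)/v = 26210 × (1455 + 19)/1455 ≈ 26552 Hz.
The reflection then acts as a moving source: f₂ = f₁ · v/(v − u) ≈ 26904 Hz.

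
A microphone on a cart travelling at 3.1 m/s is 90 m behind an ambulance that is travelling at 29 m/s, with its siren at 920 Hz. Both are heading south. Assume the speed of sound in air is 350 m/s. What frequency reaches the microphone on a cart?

The microphone on a cart is behind, so the ambulance is moving away from it while the microphone on a cart is moving toward the ambulance.
Both move, so f' = f · (v + v_o)/(v + v_s).
f' = 920 × (350 + 3.1)/(350 + 29) = 920 × 353.1/379 ≈ 857 Hz.

857 Hz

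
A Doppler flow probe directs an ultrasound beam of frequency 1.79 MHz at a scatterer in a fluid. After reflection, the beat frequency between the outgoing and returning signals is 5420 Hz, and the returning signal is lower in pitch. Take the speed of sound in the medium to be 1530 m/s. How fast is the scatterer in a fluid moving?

Double Doppler shift off a moving reflector: f₂ = f₀ · (v + u)/(v − u) (u > 0 toward emitter).
Returning signal is lower, so f₂ = f₀ − Δf = 1790000 − 5420 = 1784580 Hz.
Rearranging, u = v · (f₂ − f₀)/(f₂ + f₀) = 1530 × -5420/3574580 ≈ -2.32 m/s.
So the scatterer in a fluid is moving at 2.32 m/s away from the emitter.

2.32 m/s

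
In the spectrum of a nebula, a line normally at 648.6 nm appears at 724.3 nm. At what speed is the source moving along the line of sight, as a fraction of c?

λ'/λ₀ = 1.1167 > 1 (redshift), so the source is receding.
λ'/λ₀ = √((1 + β)/(1 − β)) for a receding source ⇒ β = (r² − 1)/(r² + 1) with r = λ'/λ₀.
β = (1.2470 − 1)/(1.2470 + 1) ≈ 0.110.

0.110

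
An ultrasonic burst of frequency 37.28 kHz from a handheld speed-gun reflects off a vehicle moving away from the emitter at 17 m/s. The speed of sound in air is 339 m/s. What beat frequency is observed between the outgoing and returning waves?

The vehicle first receives the wave as a moving observer: f₁ = f₀ · (v − u)/v = 37.28 × (339 − 17)/339 ≈ 35.41 kHz.
On reflection it acts as a source moving away from the stationary detector: f₂ = f₁ · v/(v + u) = 35.41 × 339/356 ≈ 33.72 kHz.
Beat frequency (with f₀ = 37280 Hz): |f₂ − f₀| = 2u·f₀/(v + u) = 2 × 17 × 37280/356 ≈ 3560 Hz.

3560 Hz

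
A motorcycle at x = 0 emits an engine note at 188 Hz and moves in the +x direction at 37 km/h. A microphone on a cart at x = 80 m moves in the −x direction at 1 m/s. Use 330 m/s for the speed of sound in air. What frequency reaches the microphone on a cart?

37 km/h = 10.28 m/s.
The observer lies on the +x side, so the source is heading toward the observer and the observer is heading toward the source.
General Doppler shift: f' = f · (v + v_o)/(v − v_s).
f' = 188 × (330 + 1)/(330 − 10.28) = 188 × 331/319.72 ≈ 195 Hz.

195 Hz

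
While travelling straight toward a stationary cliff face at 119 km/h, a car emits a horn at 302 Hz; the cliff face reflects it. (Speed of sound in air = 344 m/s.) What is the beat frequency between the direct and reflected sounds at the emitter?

119 km/h = 33.06 m/s.
The cliff face receives the sound from a moving source: f₁ = f₀ · v/(v − v_e) = 302 × 344/310.94 ≈ 334.1 Hz.
On the return leg the car is a moving observer: f₂ = f₁ · (v + v_e)/v = 334.1 × 377.06/344 ≈ 366.2 Hz.
Equivalently f₂ = f₀ · (v + v_e)/(v − v_e).
Beat against the emitted tone: |f₂ − f₀| = 2v_e·f₀/(v − v_e) = 2 × 33.06 × 302/310.94 ≈ 64 Hz.

64 Hz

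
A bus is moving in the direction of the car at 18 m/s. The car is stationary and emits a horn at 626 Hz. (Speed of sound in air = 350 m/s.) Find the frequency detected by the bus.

Moving observer, stationary source: f' = f · (v + v_o)/v.
f' = 626 × (350 + 18)/350 = 626 × 368/350 ≈ 658 Hz.

658 Hz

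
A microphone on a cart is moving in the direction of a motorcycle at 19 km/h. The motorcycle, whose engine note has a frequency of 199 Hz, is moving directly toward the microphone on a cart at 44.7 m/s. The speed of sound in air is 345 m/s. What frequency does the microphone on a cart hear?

19 km/h = 5.278 m/s.
Both move, so f' = f · (v + v_o)/(v − v_s).
f' = 199 × (345 + 5.278)/(345 − 44.7) = 199 × 350.28/300.3 ≈ 232 Hz.

232 Hz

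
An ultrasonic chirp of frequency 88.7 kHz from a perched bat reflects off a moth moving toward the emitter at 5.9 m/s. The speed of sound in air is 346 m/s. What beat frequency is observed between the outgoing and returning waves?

3078 Hz

The moth first receives the wave as a moving observer: f₁ = f₀ · (v + u)/v = 88.7 × (346 + 5.9)/346 ≈ 90.21 kHz.
On reflection it acts as a source moving toward the stationary detector: f₂ = f₁ · v/(v − u) = 90.21 × 346/340.1 ≈ 91.78 kHz.
Beat frequency (with f₀ = 88700 Hz): |f₂ − f₀| = 2u·f₀/(v − u) = 2 × 5.9 × 88700/340.1 ≈ 3078 Hz.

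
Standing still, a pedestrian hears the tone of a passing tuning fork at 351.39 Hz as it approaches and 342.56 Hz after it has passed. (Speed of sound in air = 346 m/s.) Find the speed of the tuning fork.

f₁/f₂ = (v + v_s)/(v − v_s), so v_s = v · (f₁ − f₂)/(f₁ + f₂).
v_s = 346 × (351.39 − 342.56)/(351.39 + 342.56) = 346 × 8.83/693.95 ≈ 4.4 m/s.

4.4 m/s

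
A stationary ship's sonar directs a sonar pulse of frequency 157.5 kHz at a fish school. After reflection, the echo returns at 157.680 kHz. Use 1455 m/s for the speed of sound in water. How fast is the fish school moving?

0.83 m/s

Double Doppler shift off a moving reflector: f₂ = f₀ · (v + u)/(v − u) (u > 0 toward emitter).
Rearranging, u = v · (f₂ − f₀)/(f₂ + f₀) = 1455 × 0.180/315.180 ≈ 0.83 m/s.
So the fish school is moving at 0.83 m/s toward the emitter.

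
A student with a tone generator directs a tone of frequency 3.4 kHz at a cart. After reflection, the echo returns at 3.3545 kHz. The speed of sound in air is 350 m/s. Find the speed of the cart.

2.36 m/s

Double Doppler shift off a moving reflector: f₂ = f₀ · (v + u)/(v − u) (u > 0 toward emitter).
Rearranging, u = v · (f₂ − f₀)/(f₂ + f₀) = 350 × -0.0455/6.7545 ≈ -2.36 m/s.
So the cart is moving at 2.36 m/s away from the emitter.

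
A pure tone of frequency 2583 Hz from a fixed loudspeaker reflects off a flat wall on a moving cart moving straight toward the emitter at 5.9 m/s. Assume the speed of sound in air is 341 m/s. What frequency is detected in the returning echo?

2674 Hz

At the flat wall on a moving cart (a moving observer), f₁ = f₀ · (v + u)/v = 2583 × 346.9/341 ≈ 2628 Hz.
On reflection it acts as a source moving toward the stationary detector: f₂ = f₁ · v/(v − u) = 2628 × 341/335.1 ≈ 2674 Hz.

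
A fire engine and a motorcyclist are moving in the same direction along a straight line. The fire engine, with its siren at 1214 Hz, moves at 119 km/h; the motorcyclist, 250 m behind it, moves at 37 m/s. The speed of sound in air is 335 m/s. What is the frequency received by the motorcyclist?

1227 Hz

119 km/h = 33.06 m/s.
The motorcyclist is behind, so the fire engine is moving away from it while the motorcyclist is moving toward the fire engine.
With source receding and observer approaching, f' = f · (v + v_o)/(v + v_s).
f' = 1214 × (335 + 37)/(335 + 33.06) = 1214 × 372/368.06 ≈ 1227 Hz.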